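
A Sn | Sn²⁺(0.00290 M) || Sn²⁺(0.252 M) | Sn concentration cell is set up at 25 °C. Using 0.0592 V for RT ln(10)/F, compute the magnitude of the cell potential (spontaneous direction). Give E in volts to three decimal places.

For a concentration cell E°cell = 0. The 0.252 M side is the cathode (reduction is favoured where [Sn²⁺] is higher).
With n = 2, E = −(0.0592/2) log([Sn²⁺]ₐₙ/[Sn²⁺]꜀ₐₜ) = −(0.0592/2) log(0.0029/0.252) = −(0.0592/2)(-1.939) = +0.057 V.

+0.057 V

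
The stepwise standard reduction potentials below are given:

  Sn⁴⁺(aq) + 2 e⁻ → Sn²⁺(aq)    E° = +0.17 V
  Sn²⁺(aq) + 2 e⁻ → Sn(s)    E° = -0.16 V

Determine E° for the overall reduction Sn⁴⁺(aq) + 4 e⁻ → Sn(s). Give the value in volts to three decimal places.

Adding the free-energy changes (−nFE°) of the two steps gives −n₃FE°₃ = −n₁FE°₁ − n₂FE°₂.
E°₃ = (2×+0.17 + 2×-0.16) / 4 = (+0.020) / 4 = +0.005 V.

+0.005 V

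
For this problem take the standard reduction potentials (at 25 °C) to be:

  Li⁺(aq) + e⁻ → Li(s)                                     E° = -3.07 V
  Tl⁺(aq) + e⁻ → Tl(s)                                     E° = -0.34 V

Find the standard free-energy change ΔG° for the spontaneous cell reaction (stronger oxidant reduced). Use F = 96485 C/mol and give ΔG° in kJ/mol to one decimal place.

-263.4 kJ/mol

Tl⁺/Tl (E° = -0.34 V) is the cathode; Li⁺/Li (E° = -3.07 V) is the anode, so E°cell = +2.73 V.
Balancing electrons gives n = 1 (lcm of 1 and 1).
ΔG° = −nFE° = −(1)(96485)(+2.73) = -263,404 J = -263.4 kJ/mol.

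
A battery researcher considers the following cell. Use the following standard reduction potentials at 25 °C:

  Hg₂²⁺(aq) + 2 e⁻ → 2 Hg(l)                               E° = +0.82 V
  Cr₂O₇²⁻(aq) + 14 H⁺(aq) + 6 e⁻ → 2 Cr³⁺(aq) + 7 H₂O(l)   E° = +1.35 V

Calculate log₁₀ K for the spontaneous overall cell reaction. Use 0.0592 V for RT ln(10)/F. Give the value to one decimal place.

53.7

Cathode: Cr₂O₇²⁻/Cr³⁺; anode: Hg₂²⁺/Hg. E°cell = +0.53 V, n = 6.
log K = nE°cell / 0.0592 = (6)(+0.53) / 0.0592 = 53.7.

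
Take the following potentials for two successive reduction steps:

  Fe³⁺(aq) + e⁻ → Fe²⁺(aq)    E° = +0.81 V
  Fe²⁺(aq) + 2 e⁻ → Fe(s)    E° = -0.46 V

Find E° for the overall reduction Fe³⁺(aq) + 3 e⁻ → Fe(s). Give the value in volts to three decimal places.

Adding the free-energy changes (−nFE°) of the two steps gives −n₃FE°₃ = −n₁FE°₁ − n₂FE°₂.
E°₃ = (1×+0.81 + 2×-0.46) / 3 = (-0.110) / 3 = -0.037 V.

-0.037 V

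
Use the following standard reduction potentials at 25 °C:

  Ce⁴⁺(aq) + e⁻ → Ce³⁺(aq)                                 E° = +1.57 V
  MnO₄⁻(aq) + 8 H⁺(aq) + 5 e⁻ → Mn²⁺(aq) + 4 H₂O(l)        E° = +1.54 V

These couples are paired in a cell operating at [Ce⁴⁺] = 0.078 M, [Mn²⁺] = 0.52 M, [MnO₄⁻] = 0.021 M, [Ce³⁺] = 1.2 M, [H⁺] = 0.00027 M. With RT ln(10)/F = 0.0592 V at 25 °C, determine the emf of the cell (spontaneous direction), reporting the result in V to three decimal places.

Ce⁴⁺/Ce³⁺ is the cathode (higher E°), MnO₄⁻/Mn²⁺ the anode: E°cell = +1.57 − (+1.54) = +0.03 V, n = 5.
Overall: 5 Ce⁴⁺(aq) + Mn²⁺(aq) + 4 H₂O(l) → 5 Ce³⁺(aq) + MnO₄⁻(aq) + 8 H⁺(aq)
Q = [Ce³⁺]^5·[MnO₄⁻]·[H⁺]^8 / ([Ce⁴⁺]^5·[Mn²⁺]); log Q = -24.007.
E = E° − (0.0592/n) log Q = +0.03 − (0.0592/5)(-24.007) = +0.314 V.

+0.314 V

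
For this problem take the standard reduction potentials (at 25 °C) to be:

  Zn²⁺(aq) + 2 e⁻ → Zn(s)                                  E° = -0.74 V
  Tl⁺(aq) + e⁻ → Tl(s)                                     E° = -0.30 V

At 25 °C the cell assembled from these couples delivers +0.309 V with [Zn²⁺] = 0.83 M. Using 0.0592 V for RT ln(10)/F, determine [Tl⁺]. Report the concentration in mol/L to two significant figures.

Tl⁺/Tl is the cathode, Zn²⁺/Zn the anode: E°cell = +0.44 V, n = 2.
Overall reaction: 2 Tl⁺(aq) + Zn(s) → 2 Tl(s) + Zn²⁺(aq); Q = [Zn²⁺]^1/[Tl⁺]^2.
From E = E° − (0.0592/n) log Q: log Q = (E° − E)·n/0.0592 = (+0.44 − (+0.309))·2/0.0592 = 4.4257.
So 2·log[Tl⁺] = 1·log(0.83) − log Q = -0.0809 − (4.4257) = -4.5066; log[Tl⁺] = -4.5066 / 2 = -2.2533; [Tl⁺] = 10^(-2.2533) ≈ 0.0056 M.

0.0056 M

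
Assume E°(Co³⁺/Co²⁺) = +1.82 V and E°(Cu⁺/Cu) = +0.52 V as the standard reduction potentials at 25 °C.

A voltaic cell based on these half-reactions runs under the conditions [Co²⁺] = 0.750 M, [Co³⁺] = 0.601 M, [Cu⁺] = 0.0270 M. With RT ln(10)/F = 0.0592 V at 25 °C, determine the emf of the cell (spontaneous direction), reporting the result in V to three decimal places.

+1.387 V

Co³⁺/Co²⁺ is the cathode (higher E°), Cu⁺/Cu the anode: E°cell = +1.82 − (+0.52) = +1.30 V, n = 1.
Overall: Co³⁺(aq) + Cu(s) → Co²⁺(aq) + Cu⁺(aq)
Q = [Co²⁺]·[Cu⁺] / ([Co³⁺]); log Q = -1.472.
E = E° − (0.0592/n) log Q = +1.30 − (0.0592/1)(-1.472) = +1.387 V.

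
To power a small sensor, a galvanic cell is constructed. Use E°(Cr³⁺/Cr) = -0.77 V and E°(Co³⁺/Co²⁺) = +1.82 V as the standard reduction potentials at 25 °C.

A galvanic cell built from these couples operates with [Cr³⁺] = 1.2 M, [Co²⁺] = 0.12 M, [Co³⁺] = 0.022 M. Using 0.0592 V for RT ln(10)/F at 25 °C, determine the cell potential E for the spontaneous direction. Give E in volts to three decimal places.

Co³⁺/Co²⁺ is the cathode (higher E°), Cr³⁺/Cr the anode: E°cell = +1.82 − (-0.77) = +2.59 V, n = 3.
Overall: 3 Co³⁺(aq) + Cr(s) → 3 Co²⁺(aq) + Cr³⁺(aq)
Q = [Co²⁺]^3·[Cr³⁺] / ([Co³⁺]^3); log Q = 2.289.
E = E° − (0.0592/n) log Q = +2.59 − (0.0592/3)(2.289) = +2.545 V.

+2.545 V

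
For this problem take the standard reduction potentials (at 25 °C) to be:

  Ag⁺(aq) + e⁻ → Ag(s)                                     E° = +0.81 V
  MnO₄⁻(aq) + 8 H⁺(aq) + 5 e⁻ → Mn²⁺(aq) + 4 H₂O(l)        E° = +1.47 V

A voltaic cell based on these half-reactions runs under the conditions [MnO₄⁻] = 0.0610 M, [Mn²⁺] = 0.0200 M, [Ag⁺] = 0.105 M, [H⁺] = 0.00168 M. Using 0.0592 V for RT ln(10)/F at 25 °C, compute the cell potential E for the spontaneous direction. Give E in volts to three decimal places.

+0.461 V

MnO₄⁻/Mn²⁺ is the cathode (higher E°), Ag⁺/Ag the anode: E°cell = +1.47 − (+0.81) = +0.66 V, n = 5.
Overall: MnO₄⁻(aq) + 8 H⁺(aq) + 5 Ag(s) → Mn²⁺(aq) + 4 H₂O(l) + 5 Ag⁺(aq)
Q = [Mn²⁺]·[Ag⁺]^5 / ([MnO₄⁻]·[H⁺]^8); log Q = 16.819.
E = E° − (0.0592/n) log Q = +0.66 − (0.0592/5)(16.819) = +0.461 V.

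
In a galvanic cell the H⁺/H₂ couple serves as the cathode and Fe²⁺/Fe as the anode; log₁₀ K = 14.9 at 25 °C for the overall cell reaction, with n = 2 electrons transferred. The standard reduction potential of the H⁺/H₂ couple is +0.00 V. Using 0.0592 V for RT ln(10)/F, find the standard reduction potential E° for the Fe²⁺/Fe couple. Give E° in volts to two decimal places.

E°cell = (0.0592/n)·log K = (0.0592/2)(14.9) = +0.441 V.
Since H⁺/H₂ is the cathode and Fe²⁺/Fe the anode, E°cell = E°(H⁺/H₂) − E°(Fe²⁺/Fe).
So E°(Fe²⁺/Fe) = E°(H⁺/H₂) − E°cell = (+0.00) − (+0.441) = -0.44 V.

-0.44 V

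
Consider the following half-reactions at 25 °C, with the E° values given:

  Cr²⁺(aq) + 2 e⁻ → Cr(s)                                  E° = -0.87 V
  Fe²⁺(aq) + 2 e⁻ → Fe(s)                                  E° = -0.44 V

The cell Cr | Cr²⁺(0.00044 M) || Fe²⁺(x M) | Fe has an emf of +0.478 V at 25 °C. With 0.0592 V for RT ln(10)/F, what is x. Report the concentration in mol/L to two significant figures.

Fe²⁺/Fe is the cathode, Cr²⁺/Cr the anode: E°cell = +0.43 V, n = 2.
Overall reaction: Fe²⁺(aq) + Cr(s) → Fe(s) + Cr²⁺(aq); Q = [Cr²⁺]^1/[Fe²⁺]^1.
From E = E° − (0.0592/n) log Q: log Q = (E° − E)·n/0.0592 = (+0.43 − (+0.478))·2/0.0592 = -1.6216.
So 1·log[Fe²⁺] = 1·log(0.00044) − log Q = -3.3565 − (-1.6216) = -1.7349; [Fe²⁺] = 10^(-1.7349) ≈ 0.018 M.

0.018 M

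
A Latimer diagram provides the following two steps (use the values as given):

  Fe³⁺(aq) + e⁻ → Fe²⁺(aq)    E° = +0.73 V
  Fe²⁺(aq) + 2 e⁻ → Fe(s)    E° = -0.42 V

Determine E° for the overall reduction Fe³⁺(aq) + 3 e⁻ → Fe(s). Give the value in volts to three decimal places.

-0.037 V

Adding the free-energy changes (−nFE°) of the two steps gives −n₃FE°₃ = −n₁FE°₁ − n₂FE°₂.
E°₃ = (1×+0.73 + 2×-0.42) / 3 = (-0.110) / 3 = -0.037 V.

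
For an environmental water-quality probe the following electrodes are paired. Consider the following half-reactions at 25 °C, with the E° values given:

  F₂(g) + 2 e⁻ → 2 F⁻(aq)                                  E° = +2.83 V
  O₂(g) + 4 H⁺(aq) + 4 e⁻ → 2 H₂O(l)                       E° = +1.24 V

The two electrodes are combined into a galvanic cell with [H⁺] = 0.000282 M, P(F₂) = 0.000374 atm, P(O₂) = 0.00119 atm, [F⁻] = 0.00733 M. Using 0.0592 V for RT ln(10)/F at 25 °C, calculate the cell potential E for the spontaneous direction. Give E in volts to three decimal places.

F₂/F⁻ is the cathode (higher E°), O₂/H₂O the anode: E°cell = +2.83 − (+1.24) = +1.59 V, n = 4.
Overall: 2 F₂(g) + 2 H₂O(l) → 4 F⁻(aq) + O₂(g) + 4 H⁺(aq)
Q = [F⁻]^4·P(O₂)·[H⁺]^4 / (P(F₂)^2); log Q = -18.809.
E = E° − (0.0592/n) log Q = +1.59 − (0.0592/4)(-18.809) = +1.868 V.

+1.868 V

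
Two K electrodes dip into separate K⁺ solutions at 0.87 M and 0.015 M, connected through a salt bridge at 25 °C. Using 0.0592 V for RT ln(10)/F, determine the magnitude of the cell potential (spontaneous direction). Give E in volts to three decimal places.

For a concentration cell E°cell = 0. The 0.87 M side is the cathode (reduction is favoured where [K⁺] is higher).
With n = 1, E = −(0.0592/1) log([K⁺]ₐₙ/[K⁺]꜀ₐₜ) = −(0.0592/1) log(0.015/0.87) = −(0.0592/1)(-1.763) = +0.104 V.

+0.104 V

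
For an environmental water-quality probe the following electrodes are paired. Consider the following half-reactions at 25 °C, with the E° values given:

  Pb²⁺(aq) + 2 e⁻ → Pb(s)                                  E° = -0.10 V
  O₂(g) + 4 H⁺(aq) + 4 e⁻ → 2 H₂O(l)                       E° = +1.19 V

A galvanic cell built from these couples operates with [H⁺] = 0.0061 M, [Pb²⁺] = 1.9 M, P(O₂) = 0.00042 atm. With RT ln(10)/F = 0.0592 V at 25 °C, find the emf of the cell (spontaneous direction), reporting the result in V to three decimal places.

O₂/H₂O is the cathode (higher E°), Pb²⁺/Pb the anode: E°cell = +1.19 − (-0.10) = +1.29 V, n = 4.
Overall: O₂(g) + 4 H⁺(aq) + 2 Pb(s) → 2 H₂O(l) + 2 Pb²⁺(aq)
Q = [Pb²⁺]^2 / (P(O₂)·[H⁺]^4); log Q = 12.793.
E = E° − (0.0592/n) log Q = +1.29 − (0.0592/4)(12.793) = +1.101 V.

+1.101 V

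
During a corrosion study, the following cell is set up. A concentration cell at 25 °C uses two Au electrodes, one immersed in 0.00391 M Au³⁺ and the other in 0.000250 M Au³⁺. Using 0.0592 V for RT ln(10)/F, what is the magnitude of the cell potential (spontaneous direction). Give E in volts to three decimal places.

+0.024 V

For a concentration cell E°cell = 0. The 0.00391 M side is the cathode (reduction is favoured where [Au³⁺] is higher).
With n = 3, E = −(0.0592/3) log([Au³⁺]ₐₙ/[Au³⁺]꜀ₐₜ) = −(0.0592/3) log(0.00025/0.00391) = −(0.0592/3)(-1.194) = +0.024 V.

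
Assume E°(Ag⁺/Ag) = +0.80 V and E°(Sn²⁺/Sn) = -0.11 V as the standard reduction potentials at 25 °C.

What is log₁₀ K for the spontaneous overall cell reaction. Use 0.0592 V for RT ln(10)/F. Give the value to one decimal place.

30.7

Cathode: Ag⁺/Ag; anode: Sn²⁺/Sn. E°cell = +0.91 V, n = 2.
log K = nE°cell / 0.0592 = (2)(+0.91) / 0.0592 = 30.7.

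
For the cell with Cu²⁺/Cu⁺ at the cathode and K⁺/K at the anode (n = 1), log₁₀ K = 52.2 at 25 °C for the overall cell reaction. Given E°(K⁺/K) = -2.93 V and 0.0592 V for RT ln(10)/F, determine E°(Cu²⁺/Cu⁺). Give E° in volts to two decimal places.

+0.16 V

E°cell = (0.0592/n)·log K = (0.0592/1)(52.2) = +3.090 V.
Since Cu²⁺/Cu⁺ is the cathode and K⁺/K the anode, E°cell = E°(Cu²⁺/Cu⁺) − E°(K⁺/K).
So E°(Cu²⁺/Cu⁺) = E°cell + E°(K⁺/K) = +3.090 + (-2.93) = +0.16 V.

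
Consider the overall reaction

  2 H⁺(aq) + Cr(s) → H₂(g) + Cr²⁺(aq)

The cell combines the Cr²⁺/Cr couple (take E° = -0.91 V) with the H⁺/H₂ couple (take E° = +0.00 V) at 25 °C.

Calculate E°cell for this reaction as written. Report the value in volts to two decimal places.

+0.91 V

The H⁺/H₂ couple has the higher reduction potential, so it is the cathode; Cr²⁺/Cr is oxidised at the anode.
E°cell = E°(cathode) − E°(anode) = (+0.00) − (-0.91) = +0.91 V.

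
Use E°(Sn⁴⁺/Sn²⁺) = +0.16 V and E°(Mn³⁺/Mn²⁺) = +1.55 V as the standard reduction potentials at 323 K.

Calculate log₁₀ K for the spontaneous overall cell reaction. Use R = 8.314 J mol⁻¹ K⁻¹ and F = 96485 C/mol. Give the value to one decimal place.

Cathode: Mn³⁺/Mn²⁺; anode: Sn⁴⁺/Sn²⁺. E°cell = (+1.55) − (+0.16) = +1.39 V, with n = 2.
ΔG° = −nFE° = −RT ln K, so ln K = nFE°/(RT) = (2)(96485)(+1.39) / ((8.314)(323)) = 99.883.
log₁₀ K = 99.883 / ln 10 = 43.4.

43.4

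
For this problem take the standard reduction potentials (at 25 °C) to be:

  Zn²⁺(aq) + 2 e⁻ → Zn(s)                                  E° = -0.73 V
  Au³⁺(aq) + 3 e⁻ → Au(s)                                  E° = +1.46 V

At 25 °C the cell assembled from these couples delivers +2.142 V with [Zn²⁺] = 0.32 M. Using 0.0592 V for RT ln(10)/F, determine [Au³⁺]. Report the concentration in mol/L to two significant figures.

0.00067 M

Au³⁺/Au is the cathode, Zn²⁺/Zn the anode: E°cell = +2.19 V, n = 6.
Overall reaction: 2 Au³⁺(aq) + 3 Zn(s) → 2 Au(s) + 3 Zn²⁺(aq); Q = [Zn²⁺]^3/[Au³⁺]^2.
From E = E° − (0.0592/n) log Q: log Q = (E° − E)·n/0.0592 = (+2.19 − (+2.142))·6/0.0592 = 4.8649.
So 2·log[Au³⁺] = 3·log(0.32) − log Q = -1.4846 − (4.8649) = -6.3495; log[Au³⁺] = -6.3495 / 2 = -3.1747; [Au³⁺] = 10^(-3.1747) ≈ 0.00067 M.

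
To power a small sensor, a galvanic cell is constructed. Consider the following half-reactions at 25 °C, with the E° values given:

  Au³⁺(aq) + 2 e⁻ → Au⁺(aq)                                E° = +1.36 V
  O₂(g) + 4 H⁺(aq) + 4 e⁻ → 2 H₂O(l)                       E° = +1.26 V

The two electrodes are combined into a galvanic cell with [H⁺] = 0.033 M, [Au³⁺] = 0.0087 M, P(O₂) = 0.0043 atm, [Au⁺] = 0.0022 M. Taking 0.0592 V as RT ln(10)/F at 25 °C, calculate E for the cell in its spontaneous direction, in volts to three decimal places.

+0.240 V

Au³⁺/Au⁺ is the cathode (higher E°), O₂/H₂O the anode: E°cell = +1.36 − (+1.26) = +0.10 V, n = 4.
Overall: 2 Au³⁺(aq) + 2 H₂O(l) → 2 Au⁺(aq) + O₂(g) + 4 H⁺(aq)
Q = [Au⁺]^2·P(O₂)·[H⁺]^4 / ([Au³⁺]^2); log Q = -9.487.
E = E° − (0.0592/n) log Q = +0.10 − (0.0592/4)(-9.487) = +0.240 V.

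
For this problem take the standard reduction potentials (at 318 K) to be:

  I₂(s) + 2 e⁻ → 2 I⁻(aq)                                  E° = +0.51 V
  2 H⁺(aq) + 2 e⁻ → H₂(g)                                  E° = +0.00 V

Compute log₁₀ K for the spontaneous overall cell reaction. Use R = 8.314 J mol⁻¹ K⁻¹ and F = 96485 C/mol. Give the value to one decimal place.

Cathode: I₂/I⁻; anode: H⁺/H₂. E°cell = (+0.51) − (+0.00) = +0.51 V, with n = 2.
ΔG° = −nFE° = −RT ln K, so ln K = nFE°/(RT) = (2)(96485)(+0.51) / ((8.314)(318)) = 37.224.
log₁₀ K = 37.224 / ln 10 = 16.2.

16.2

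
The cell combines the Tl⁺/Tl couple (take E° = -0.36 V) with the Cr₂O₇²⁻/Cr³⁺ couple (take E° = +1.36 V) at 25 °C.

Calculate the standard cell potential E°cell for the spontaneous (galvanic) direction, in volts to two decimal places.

The Cr₂O₇²⁻/Cr³⁺ couple has the higher reduction potential, so it is the cathode; Tl⁺/Tl is oxidised at the anode.
E°cell = E°(cathode) − E°(anode) = (+1.36) − (-0.36) = +1.72 V.

+1.72 V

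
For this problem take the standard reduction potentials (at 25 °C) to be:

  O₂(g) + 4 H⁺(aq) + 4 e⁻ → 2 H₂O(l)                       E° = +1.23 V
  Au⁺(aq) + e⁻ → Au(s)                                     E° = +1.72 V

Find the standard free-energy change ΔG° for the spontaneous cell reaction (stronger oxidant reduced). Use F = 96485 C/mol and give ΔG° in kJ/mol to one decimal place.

-189.1 kJ/mol

Au⁺/Au (E° = +1.72 V) is the cathode; O₂/H₂O (E° = +1.23 V) is the anode, so E°cell = +0.49 V.
Balancing electrons gives n = 4 (lcm of 1 and 4).
ΔG° = −nFE° = −(4)(96485)(+0.49) = -189,111 J = -189.1 kJ/mol.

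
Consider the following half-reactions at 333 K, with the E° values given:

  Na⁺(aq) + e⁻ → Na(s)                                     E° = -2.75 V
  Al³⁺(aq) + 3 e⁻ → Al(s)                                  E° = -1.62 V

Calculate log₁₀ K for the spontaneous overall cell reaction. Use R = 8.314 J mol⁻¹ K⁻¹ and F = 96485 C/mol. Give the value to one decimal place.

Cathode: Al³⁺/Al; anode: Na⁺/Na. E°cell = (-1.62) − (-2.75) = +1.13 V, with n = 3.
ΔG° = −nFE° = −RT ln K, so ln K = nFE°/(RT) = (3)(96485)(+1.13) / ((8.314)(333)) = 118.142.
log₁₀ K = 118.142 / ln 10 = 51.3.

51.3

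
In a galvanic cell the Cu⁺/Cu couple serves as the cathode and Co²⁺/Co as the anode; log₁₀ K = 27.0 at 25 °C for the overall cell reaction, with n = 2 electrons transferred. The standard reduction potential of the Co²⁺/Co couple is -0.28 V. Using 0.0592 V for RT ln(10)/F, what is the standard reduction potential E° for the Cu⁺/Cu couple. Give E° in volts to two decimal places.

E°cell = (0.0592/n)·log K = (0.0592/2)(27.0) = +0.799 V.
Since Cu⁺/Cu is the cathode and Co²⁺/Co the anode, E°cell = E°(Cu⁺/Cu) − E°(Co²⁺/Co).
So E°(Cu⁺/Cu) = E°cell + E°(Co²⁺/Co) = +0.799 + (-0.28) = +0.52 V.

+0.52 V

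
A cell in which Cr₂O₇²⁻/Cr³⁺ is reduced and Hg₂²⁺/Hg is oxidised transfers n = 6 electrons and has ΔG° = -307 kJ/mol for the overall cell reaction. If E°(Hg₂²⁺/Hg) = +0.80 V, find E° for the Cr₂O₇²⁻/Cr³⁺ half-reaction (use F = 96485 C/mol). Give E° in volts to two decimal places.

+1.33 V

E°cell = −ΔG°/(nF) = −(-307×10³)/((6)(96485)) = +0.530 V.
Since Cr₂O₇²⁻/Cr³⁺ is the cathode and Hg₂²⁺/Hg the anode, E°cell = E°(Cr₂O₇²⁻/Cr³⁺) − E°(Hg₂²⁺/Hg).
So E°(Cr₂O₇²⁻/Cr³⁺) = E°cell + E°(Hg₂²⁺/Hg) = +0.530 + (+0.80) = +1.33 V.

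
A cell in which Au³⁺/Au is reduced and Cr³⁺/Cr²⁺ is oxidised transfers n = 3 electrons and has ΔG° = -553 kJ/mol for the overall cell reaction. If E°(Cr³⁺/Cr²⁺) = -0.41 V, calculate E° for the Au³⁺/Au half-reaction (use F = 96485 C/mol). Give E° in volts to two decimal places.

+1.50 V

E°cell = −ΔG°/(nF) = −(-553×10³)/((3)(96485)) = +1.910 V.
Since Au³⁺/Au is the cathode and Cr³⁺/Cr²⁺ the anode, E°cell = E°(Au³⁺/Au) − E°(Cr³⁺/Cr²⁺).
So E°(Au³⁺/Au) = E°cell + E°(Cr³⁺/Cr²⁺) = +1.910 + (-0.41) = +1.50 V.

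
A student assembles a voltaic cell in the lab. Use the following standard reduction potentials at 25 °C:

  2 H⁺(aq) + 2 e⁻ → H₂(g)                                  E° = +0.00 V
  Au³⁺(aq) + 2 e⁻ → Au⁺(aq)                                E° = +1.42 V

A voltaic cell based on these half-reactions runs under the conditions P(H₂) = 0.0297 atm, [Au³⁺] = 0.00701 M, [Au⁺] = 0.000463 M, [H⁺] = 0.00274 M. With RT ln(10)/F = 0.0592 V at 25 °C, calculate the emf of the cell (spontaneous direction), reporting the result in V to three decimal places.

Au³⁺/Au⁺ is the cathode (higher E°), H⁺/H₂ the anode: E°cell = +1.42 − (+0.00) = +1.42 V, n = 2.
Overall: Au³⁺(aq) + H₂(g) → Au⁺(aq) + 2 H⁺(aq)
Q = [Au⁺]·[H⁺]^2 / ([Au³⁺]·P(H₂)); log Q = -4.777.
E = E° − (0.0592/n) log Q = +1.42 − (0.0592/2)(-4.777) = +1.561 V.

+1.561 V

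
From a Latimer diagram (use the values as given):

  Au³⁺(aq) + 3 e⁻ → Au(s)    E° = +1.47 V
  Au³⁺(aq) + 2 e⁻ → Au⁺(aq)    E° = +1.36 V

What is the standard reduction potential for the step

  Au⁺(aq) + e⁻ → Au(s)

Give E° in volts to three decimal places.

Sequential free energies add, so n₃E°₃ = n₁E°₁ + n₂E°₂.
With n₃ = 3, and the known step contributing 2×(+1.36) V, the unknown satisfies 1·E° = 3×(+1.47) − 2×(+1.36) = +1.690.
E° = +1.690 / 1 = +1.690 V.

+1.690 V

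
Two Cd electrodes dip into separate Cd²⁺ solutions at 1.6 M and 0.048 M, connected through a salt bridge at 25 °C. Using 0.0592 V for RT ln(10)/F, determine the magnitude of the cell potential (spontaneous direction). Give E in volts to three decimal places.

For a concentration cell E°cell = 0. The 1.6 M side is the cathode (reduction is favoured where [Cd²⁺] is higher).
With n = 2, E = −(0.0592/2) log([Cd²⁺]ₐₙ/[Cd²⁺]꜀ₐₜ) = −(0.0592/2) log(0.048/1.6) = −(0.0592/2)(-1.523) = +0.045 V.

+0.045 V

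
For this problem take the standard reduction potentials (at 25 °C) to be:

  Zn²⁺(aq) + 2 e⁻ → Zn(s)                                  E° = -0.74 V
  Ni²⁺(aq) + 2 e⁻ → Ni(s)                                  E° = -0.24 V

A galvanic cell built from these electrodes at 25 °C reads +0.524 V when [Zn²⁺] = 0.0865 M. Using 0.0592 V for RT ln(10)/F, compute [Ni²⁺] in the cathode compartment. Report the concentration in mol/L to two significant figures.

0.56 M

Ni²⁺/Ni is the cathode, Zn²⁺/Zn the anode: E°cell = +0.50 V, n = 2.
Overall reaction: Ni²⁺(aq) + Zn(s) → Ni(s) + Zn²⁺(aq); Q = [Zn²⁺]^1/[Ni²⁺]^1.
From E = E° − (0.0592/n) log Q: log Q = (E° − E)·n/0.0592 = (+0.50 − (+0.524))·2/0.0592 = -0.8108.
So 1·log[Ni²⁺] = 1·log(0.0865) − log Q = -1.0630 − (-0.8108) = -0.2522; [Ni²⁺] = 10^(-0.2522) ≈ 0.56 M.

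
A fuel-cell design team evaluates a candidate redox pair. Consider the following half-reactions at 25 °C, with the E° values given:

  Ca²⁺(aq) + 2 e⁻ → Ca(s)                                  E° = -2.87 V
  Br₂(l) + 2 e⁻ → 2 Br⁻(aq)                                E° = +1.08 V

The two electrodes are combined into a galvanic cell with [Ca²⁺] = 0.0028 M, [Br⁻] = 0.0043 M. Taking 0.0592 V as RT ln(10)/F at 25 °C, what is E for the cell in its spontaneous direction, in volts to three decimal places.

+4.166 V

Br₂/Br⁻ is the cathode (higher E°), Ca²⁺/Ca the anode: E°cell = +1.08 − (-2.87) = +3.95 V, n = 2.
Overall: Br₂(l) + Ca(s) → 2 Br⁻(aq) + Ca²⁺(aq)
Q = [Br⁻]^2·[Ca²⁺]; log Q = -7.286.
E = E° − (0.0592/n) log Q = +3.95 − (0.0592/2)(-7.286) = +4.166 V.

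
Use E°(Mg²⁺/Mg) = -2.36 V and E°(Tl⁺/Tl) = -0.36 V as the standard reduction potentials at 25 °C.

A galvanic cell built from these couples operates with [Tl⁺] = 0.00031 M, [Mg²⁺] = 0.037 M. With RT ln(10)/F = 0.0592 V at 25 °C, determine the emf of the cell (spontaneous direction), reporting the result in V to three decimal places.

Tl⁺/Tl is the cathode (higher E°), Mg²⁺/Mg the anode: E°cell = -0.36 − (-2.36) = +2.00 V, n = 2.
Overall: 2 Tl⁺(aq) + Mg(s) → 2 Tl(s) + Mg²⁺(aq)
Q = [Mg²⁺] / ([Tl⁺]^2); log Q = 5.585.
E = E° − (0.0592/n) log Q = +2.00 − (0.0592/2)(5.585) = +1.835 V.

+1.835 V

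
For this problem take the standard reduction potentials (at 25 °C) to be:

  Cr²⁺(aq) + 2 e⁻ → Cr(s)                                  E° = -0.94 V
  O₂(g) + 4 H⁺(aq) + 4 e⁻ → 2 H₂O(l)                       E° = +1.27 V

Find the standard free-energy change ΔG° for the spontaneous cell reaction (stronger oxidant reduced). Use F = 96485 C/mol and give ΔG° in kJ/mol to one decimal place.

-852.9 kJ/mol

O₂/H₂O (E° = +1.27 V) is the cathode; Cr²⁺/Cr (E° = -0.94 V) is the anode, so E°cell = +2.21 V.
Balancing electrons gives n = 4 (lcm of 4 and 2).
ΔG° = −nFE° = −(4)(96485)(+2.21) = -852,927 J = -852.9 kJ/mol.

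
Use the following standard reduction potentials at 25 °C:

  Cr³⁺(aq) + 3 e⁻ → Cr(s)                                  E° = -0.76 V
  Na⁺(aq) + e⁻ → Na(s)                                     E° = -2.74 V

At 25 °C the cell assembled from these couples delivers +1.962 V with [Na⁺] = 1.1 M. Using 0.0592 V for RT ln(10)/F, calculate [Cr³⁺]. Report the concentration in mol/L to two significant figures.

0.16 M

Cr³⁺/Cr is the cathode, Na⁺/Na the anode: E°cell = +1.98 V, n = 3.
Overall reaction: Cr³⁺(aq) + 3 Na(s) → Cr(s) + 3 Na⁺(aq); Q = [Na⁺]^3/[Cr³⁺]^1.
From E = E° − (0.0592/n) log Q: log Q = (E° − E)·n/0.0592 = (+1.98 − (+1.962))·3/0.0592 = 0.9122.
So 1·log[Cr³⁺] = 3·log(1.1) − log Q = 0.1242 − (0.9122) = -0.7880; [Cr³⁺] = 10^(-0.7880) ≈ 0.16 M.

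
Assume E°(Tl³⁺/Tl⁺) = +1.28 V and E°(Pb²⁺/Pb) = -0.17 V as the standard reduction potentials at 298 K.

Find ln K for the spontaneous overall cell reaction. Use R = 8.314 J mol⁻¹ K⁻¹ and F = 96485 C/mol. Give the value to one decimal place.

112.9

Cathode: Tl³⁺/Tl⁺; anode: Pb²⁺/Pb. E°cell = (+1.28) − (-0.17) = +1.45 V, with n = 2.
ΔG° = −nFE° = −RT ln K, so ln K = nFE°/(RT) = (2)(96485)(+1.45) / ((8.314)(298)) = 112.936.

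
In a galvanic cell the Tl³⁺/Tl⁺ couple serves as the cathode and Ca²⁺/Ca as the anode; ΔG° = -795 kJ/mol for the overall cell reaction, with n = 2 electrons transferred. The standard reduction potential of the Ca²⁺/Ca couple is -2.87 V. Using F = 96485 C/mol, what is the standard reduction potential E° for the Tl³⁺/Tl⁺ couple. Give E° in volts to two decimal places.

E°cell = −ΔG°/(nF) = −(-795×10³)/((2)(96485)) = +4.120 V.
Since Tl³⁺/Tl⁺ is the cathode and Ca²⁺/Ca the anode, E°cell = E°(Tl³⁺/Tl⁺) − E°(Ca²⁺/Ca).
So E°(Tl³⁺/Tl⁺) = E°cell + E°(Ca²⁺/Ca) = +4.120 + (-2.87) = +1.25 V.

+1.25 V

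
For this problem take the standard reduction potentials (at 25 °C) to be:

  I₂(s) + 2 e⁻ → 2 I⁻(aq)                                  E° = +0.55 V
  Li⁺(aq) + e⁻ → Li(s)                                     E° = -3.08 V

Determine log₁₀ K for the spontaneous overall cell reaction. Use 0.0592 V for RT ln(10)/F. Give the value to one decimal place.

Cathode: I₂/I⁻; anode: Li⁺/Li. E°cell = +3.63 V, n = 2.
log K = nE°cell / 0.0592 = (2)(+3.63) / 0.0592 = 122.6.

122.6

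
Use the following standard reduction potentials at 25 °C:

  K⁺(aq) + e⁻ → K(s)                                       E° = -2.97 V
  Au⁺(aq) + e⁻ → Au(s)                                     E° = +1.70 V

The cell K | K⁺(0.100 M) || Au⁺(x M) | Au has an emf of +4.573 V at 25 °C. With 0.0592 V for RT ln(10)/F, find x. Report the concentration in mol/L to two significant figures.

0.0023 M

Au⁺/Au is the cathode, K⁺/K the anode: E°cell = +4.67 V, n = 1.
Overall reaction: Au⁺(aq) + K(s) → Au(s) + K⁺(aq); Q = [K⁺]^1/[Au⁺]^1.
From E = E° − (0.0592/n) log Q: log Q = (E° − E)·n/0.0592 = (+4.67 − (+4.573))·1/0.0592 = 1.6385.
So 1·log[Au⁺] = 1·log(0.1) − log Q = -1.0000 − (1.6385) = -2.6385; [Au⁺] = 10^(-2.6385) ≈ 0.0023 M.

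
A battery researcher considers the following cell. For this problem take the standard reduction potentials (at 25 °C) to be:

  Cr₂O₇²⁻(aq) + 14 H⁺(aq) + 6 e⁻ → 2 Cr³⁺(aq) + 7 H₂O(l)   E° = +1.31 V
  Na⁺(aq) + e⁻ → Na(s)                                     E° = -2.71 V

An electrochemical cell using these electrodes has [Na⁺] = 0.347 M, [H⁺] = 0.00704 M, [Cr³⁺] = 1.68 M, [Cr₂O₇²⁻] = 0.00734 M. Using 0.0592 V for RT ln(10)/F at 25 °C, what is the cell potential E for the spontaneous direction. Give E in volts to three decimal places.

+3.724 V

Cr₂O₇²⁻/Cr³⁺ is the cathode (higher E°), Na⁺/Na the anode: E°cell = +1.31 − (-2.71) = +4.02 V, n = 6.
Overall: Cr₂O₇²⁻(aq) + 14 H⁺(aq) + 6 Na(s) → 2 Cr³⁺(aq) + 7 H₂O(l) + 6 Na⁺(aq)
Q = [Cr³⁺]^2·[Na⁺]^6 / ([Cr₂O₇²⁻]·[H⁺]^14); log Q = 29.961.
E = E° − (0.0592/n) log Q = +4.02 − (0.0592/6)(29.961) = +3.724 V.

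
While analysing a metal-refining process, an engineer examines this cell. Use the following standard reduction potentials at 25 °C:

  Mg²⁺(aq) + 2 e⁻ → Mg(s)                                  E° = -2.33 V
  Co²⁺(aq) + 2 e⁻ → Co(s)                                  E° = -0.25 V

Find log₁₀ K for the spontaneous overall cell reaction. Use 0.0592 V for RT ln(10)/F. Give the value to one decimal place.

70.3

Cathode: Co²⁺/Co; anode: Mg²⁺/Mg. E°cell = +2.08 V, n = 2.
log K = nE°cell / 0.0592 = (2)(+2.08) / 0.0592 = 70.3.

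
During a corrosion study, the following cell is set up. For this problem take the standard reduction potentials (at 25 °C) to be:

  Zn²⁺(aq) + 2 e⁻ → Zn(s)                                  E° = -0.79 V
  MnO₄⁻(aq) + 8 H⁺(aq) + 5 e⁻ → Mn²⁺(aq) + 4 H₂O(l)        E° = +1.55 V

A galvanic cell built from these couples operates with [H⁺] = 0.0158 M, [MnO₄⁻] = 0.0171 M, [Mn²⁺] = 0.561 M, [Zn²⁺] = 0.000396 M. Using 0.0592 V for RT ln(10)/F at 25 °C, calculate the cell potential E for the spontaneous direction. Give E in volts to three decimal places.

+2.252 V

MnO₄⁻/Mn²⁺ is the cathode (higher E°), Zn²⁺/Zn the anode: E°cell = +1.55 − (-0.79) = +2.34 V, n = 10.
Overall: 2 MnO₄⁻(aq) + 16 H⁺(aq) + 5 Zn(s) → 2 Mn²⁺(aq) + 8 H₂O(l) + 5 Zn²⁺(aq)
Q = [Mn²⁺]^2·[Zn²⁺]^5 / ([MnO₄⁻]^2·[H⁺]^16); log Q = 14.842.
E = E° − (0.0592/n) log Q = +2.34 − (0.0592/10)(14.842) = +2.252 V.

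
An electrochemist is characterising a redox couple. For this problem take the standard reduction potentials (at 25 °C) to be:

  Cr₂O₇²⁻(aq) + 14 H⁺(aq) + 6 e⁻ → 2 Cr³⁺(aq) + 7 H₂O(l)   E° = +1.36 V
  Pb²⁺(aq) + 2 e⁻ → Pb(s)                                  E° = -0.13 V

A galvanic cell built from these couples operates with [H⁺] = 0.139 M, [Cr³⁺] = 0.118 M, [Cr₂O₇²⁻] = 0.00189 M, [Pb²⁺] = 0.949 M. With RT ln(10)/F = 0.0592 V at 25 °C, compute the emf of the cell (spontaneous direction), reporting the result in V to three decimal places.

+1.364 V

Cr₂O₇²⁻/Cr³⁺ is the cathode (higher E°), Pb²⁺/Pb the anode: E°cell = +1.36 − (-0.13) = +1.49 V, n = 6.
Overall: Cr₂O₇²⁻(aq) + 14 H⁺(aq) + 3 Pb(s) → 2 Cr³⁺(aq) + 7 H₂O(l) + 3 Pb²⁺(aq)
Q = [Cr³⁺]^2·[Pb²⁺]^3 / ([Cr₂O₇²⁻]·[H⁺]^14); log Q = 12.797.
E = E° − (0.0592/n) log Q = +1.49 − (0.0592/6)(12.797) = +1.364 V.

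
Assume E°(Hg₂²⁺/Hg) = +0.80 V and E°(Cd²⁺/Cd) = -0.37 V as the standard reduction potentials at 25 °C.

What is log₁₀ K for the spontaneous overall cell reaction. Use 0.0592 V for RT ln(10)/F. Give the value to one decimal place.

Cathode: Hg₂²⁺/Hg; anode: Cd²⁺/Cd. E°cell = +1.17 V, n = 2.
log K = nE°cell / 0.0592 = (2)(+1.17) / 0.0592 = 39.5.

39.5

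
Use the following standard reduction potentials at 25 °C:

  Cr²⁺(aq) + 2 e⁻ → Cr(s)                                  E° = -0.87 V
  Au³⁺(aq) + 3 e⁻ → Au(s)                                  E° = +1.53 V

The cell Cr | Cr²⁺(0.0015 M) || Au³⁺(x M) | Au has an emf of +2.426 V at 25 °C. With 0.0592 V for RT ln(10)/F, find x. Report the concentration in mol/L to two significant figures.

0.0012 M

Au³⁺/Au is the cathode, Cr²⁺/Cr the anode: E°cell = +2.40 V, n = 6.
Overall reaction: 2 Au³⁺(aq) + 3 Cr(s) → 2 Au(s) + 3 Cr²⁺(aq); Q = [Cr²⁺]^3/[Au³⁺]^2.
From E = E° − (0.0592/n) log Q: log Q = (E° − E)·n/0.0592 = (+2.40 − (+2.426))·6/0.0592 = -2.6351.
So 2·log[Au³⁺] = 3·log(0.0015) − log Q = -8.4717 − (-2.6351) = -5.8366; log[Au³⁺] = -5.8366 / 2 = -2.9183; [Au³⁺] = 10^(-2.9183) ≈ 0.0012 M.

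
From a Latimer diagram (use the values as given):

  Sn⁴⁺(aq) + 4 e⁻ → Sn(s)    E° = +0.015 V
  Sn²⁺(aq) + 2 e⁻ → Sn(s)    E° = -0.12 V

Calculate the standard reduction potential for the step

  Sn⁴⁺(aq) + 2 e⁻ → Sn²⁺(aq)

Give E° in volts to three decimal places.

+0.150 V

Sequential free energies add, so n₃E°₃ = n₁E°₁ + n₂E°₂.
With n₃ = 4, and the known step contributing 2×(-0.12) V, the unknown satisfies 2·E° = 4×(+0.015) − 2×(-0.12) = +0.300.
E° = +0.300 / 2 = +0.150 V.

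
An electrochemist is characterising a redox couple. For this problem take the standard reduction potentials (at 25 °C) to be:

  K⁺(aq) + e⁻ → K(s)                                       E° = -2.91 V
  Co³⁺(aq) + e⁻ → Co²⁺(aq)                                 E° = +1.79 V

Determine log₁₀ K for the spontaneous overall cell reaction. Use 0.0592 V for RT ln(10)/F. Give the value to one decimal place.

Cathode: Co³⁺/Co²⁺; anode: K⁺/K. E°cell = +4.70 V, n = 1.
log K = nE°cell / 0.0592 = (1)(+4.70) / 0.0592 = 79.4.

79.4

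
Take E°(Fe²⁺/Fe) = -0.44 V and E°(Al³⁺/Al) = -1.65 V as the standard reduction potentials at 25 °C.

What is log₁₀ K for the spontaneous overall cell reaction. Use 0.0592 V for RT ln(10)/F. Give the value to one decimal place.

122.6

Cathode: Fe²⁺/Fe; anode: Al³⁺/Al. E°cell = +1.21 V, n = 6.
log K = nE°cell / 0.0592 = (6)(+1.21) / 0.0592 = 122.6.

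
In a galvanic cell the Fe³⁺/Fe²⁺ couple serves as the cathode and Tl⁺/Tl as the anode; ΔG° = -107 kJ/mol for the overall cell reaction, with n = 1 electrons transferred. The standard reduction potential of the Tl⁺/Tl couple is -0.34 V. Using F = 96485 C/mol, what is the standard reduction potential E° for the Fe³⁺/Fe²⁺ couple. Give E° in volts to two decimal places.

+0.77 V

E°cell = −ΔG°/(nF) = −(-107×10³)/((1)(96485)) = +1.109 V.
Since Fe³⁺/Fe²⁺ is the cathode and Tl⁺/Tl the anode, E°cell = E°(Fe³⁺/Fe²⁺) − E°(Tl⁺/Tl).
So E°(Fe³⁺/Fe²⁺) = E°cell + E°(Tl⁺/Tl) = +1.109 + (-0.34) = +0.77 V.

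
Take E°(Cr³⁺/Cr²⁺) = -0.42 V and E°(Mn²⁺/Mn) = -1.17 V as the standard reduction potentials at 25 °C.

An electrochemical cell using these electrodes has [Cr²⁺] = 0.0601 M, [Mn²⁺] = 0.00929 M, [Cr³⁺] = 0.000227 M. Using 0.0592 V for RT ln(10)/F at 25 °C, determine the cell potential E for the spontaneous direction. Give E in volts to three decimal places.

Cr³⁺/Cr²⁺ is the cathode (higher E°), Mn²⁺/Mn the anode: E°cell = -0.42 − (-1.17) = +0.75 V, n = 2.
Overall: 2 Cr³⁺(aq) + Mn(s) → 2 Cr²⁺(aq) + Mn²⁺(aq)
Q = [Cr²⁺]^2·[Mn²⁺] / ([Cr³⁺]^2); log Q = 2.814.
E = E° − (0.0592/n) log Q = +0.75 − (0.0592/2)(2.814) = +0.667 V.

+0.667 V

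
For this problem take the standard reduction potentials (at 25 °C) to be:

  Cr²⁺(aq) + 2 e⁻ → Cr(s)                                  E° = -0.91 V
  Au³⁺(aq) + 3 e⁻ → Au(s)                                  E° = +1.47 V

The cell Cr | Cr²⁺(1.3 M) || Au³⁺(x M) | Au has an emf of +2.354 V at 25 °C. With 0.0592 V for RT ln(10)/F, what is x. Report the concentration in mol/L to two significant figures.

Au³⁺/Au is the cathode, Cr²⁺/Cr the anode: E°cell = +2.38 V, n = 6.
Overall reaction: 2 Au³⁺(aq) + 3 Cr(s) → 2 Au(s) + 3 Cr²⁺(aq); Q = [Cr²⁺]^3/[Au³⁺]^2.
From E = E° − (0.0592/n) log Q: log Q = (E° − E)·n/0.0592 = (+2.38 − (+2.354))·6/0.0592 = 2.6351.
So 2·log[Au³⁺] = 3·log(1.3) − log Q = 0.3418 − (2.6351) = -2.2933; log[Au³⁺] = -2.2933 / 2 = -1.1466; [Au³⁺] = 10^(-1.1466) ≈ 0.071 M.

0.071 M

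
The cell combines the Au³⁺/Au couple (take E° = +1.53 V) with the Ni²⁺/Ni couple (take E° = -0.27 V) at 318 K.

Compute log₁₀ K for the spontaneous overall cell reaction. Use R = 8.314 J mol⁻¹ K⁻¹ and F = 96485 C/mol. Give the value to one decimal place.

171.2

Cathode: Au³⁺/Au; anode: Ni²⁺/Ni. E°cell = (+1.53) − (-0.27) = +1.80 V, with n = 6.
ΔG° = −nFE° = −RT ln K, so ln K = nFE°/(RT) = (6)(96485)(+1.80) / ((8.314)(318)) = 394.136.
log₁₀ K = 394.136 / ln 10 = 171.2.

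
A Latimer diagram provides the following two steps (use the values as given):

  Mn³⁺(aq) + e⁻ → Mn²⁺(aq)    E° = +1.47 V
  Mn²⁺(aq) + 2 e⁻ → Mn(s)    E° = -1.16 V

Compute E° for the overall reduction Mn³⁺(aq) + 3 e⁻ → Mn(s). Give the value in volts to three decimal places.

Since ΔG° = −nFE° is additive over sequential reductions, n₃E°₃ = n₁E°₁ + n₂E°₂.
E°₃ = (1×+1.47 + 2×-1.16) / 3 = (-0.850) / 3 = -0.283 V.

-0.283 V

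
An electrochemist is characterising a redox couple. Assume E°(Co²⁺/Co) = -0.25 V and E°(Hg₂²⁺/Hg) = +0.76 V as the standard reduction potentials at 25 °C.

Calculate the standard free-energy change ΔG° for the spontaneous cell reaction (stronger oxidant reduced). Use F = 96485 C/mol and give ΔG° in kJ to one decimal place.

Hg₂²⁺/Hg (E° = +0.76 V) is the cathode; Co²⁺/Co (E° = -0.25 V) is the anode, so E°cell = +1.01 V.
Balancing electrons gives n = 2 (lcm of 2 and 2).
ΔG° = −nFE° = −(2)(96485)(+1.01) = -194,900 J = -194.9 kJ.

-194.9 kJ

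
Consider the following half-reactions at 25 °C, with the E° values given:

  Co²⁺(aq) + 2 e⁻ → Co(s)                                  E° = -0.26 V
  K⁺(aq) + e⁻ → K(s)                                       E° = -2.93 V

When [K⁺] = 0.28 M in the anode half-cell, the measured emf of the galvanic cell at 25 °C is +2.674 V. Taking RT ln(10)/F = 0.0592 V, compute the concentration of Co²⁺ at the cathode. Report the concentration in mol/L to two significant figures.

0.11 M

Co²⁺/Co is the cathode, K⁺/K the anode: E°cell = +2.67 V, n = 2.
Overall reaction: Co²⁺(aq) + 2 K(s) → Co(s) + 2 K⁺(aq); Q = [K⁺]^2/[Co²⁺]^1.
From E = E° − (0.0592/n) log Q: log Q = (E° − E)·n/0.0592 = (+2.67 − (+2.674))·2/0.0592 = -0.1351.
So 1·log[Co²⁺] = 2·log(0.28) − log Q = -1.1057 − (-0.1351) = -0.9706; [Co²⁺] = 10^(-0.9706) ≈ 0.11 M.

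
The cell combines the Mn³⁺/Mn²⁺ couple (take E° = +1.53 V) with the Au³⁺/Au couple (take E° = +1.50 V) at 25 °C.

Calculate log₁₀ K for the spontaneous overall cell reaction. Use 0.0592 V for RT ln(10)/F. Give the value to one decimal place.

1.5

Cathode: Mn³⁺/Mn²⁺; anode: Au³⁺/Au. E°cell = +0.03 V, n = 3.
log K = nE°cell / 0.0592 = (3)(+0.03) / 0.0592 = 1.5.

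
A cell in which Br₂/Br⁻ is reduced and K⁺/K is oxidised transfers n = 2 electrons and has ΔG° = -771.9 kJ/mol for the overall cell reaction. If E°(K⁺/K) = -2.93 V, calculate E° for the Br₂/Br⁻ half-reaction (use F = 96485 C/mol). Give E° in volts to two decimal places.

E°cell = −ΔG°/(nF) = −(-771.9×10³)/((2)(96485)) = +4.000 V.
Since Br₂/Br⁻ is the cathode and K⁺/K the anode, E°cell = E°(Br₂/Br⁻) − E°(K⁺/K).
So E°(Br₂/Br⁻) = E°cell + E°(K⁺/K) = +4.000 + (-2.93) = +1.07 V.

+1.07 V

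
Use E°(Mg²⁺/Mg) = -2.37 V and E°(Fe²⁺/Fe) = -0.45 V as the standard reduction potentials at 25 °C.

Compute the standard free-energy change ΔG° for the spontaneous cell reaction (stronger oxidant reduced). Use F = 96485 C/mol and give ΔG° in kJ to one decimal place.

-370.5 kJ

Fe²⁺/Fe (E° = -0.45 V) is the cathode; Mg²⁺/Mg (E° = -2.37 V) is the anode, so E°cell = +1.92 V.
Balancing electrons gives n = 2 (lcm of 2 and 2).
ΔG° = −nFE° = −(2)(96485)(+1.92) = -370,502 J = -370.5 kJ.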